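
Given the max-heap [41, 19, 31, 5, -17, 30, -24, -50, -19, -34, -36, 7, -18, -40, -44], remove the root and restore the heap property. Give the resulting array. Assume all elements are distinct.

[31, 19, 30, 5, -17, 7, -24, -50, -19, -34, -36, -44, -18, -40]

remove root 41; move last element -44 to root → [-44, 19, 31, 5, -17, 30, -24, -50, -19, -34, -36, 7, -18, -40]
-44 vs larger child 31 at index 2, swap → [31, 19, -44, 5, -17, 30, -24, -50, -19, -34, -36, 7, -18, -40]
-44 vs larger child 30 at index 5, swap → [31, 19, 30, 5, -17, -44, -24, -50, -19, -34, -36, 7, -18, -40]
-44 vs larger child 7 at index 11, swap → [31, 19, 30, 5, -17, 7, -24, -50, -19, -34, -36, -44, -18, -40]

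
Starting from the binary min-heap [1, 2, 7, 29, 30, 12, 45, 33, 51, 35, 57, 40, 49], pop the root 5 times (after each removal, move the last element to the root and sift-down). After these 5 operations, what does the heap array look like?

[30, 33, 40, 49, 35, 57, 45, 51]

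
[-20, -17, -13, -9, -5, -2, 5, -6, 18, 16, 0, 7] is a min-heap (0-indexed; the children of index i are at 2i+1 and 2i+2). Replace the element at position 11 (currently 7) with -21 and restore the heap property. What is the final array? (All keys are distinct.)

[-21, -17, -20, -9, -5, -13, 5, -6, 18, 16, 0, -2]

set index 11 from 7 to -21 → [-20, -17, -13, -9, -5, -2, 5, -6, 18, 16, 0, -21]
-21 < parent -2 at index 5, swap → [-20, -17, -13, -9, -5, -21, 5, -6, 18, 16, 0, -2]
-21 < parent -13 at index 2, swap → [-20, -17, -21, -9, -5, -13, 5, -6, 18, 16, 0, -2]
-21 < parent -20 at index 0, swap → [-21, -17, -20, -9, -5, -13, 5, -6, 18, 16, 0, -2]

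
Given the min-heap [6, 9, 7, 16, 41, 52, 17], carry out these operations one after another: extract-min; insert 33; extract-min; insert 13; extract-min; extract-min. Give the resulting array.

[16, 33, 17, 52, 41]

extract-min → returns 6:
  remove root 6; move last element 17 to root → [17, 9, 7, 16, 41, 52]
  17 vs smaller child 7 at index 2, swap → [7, 9, 17, 16, 41, 52]
insert 33:
  append 33 at index 6 → [7, 9, 17, 16, 41, 52, 33] (no swap needed)
extract-min → returns 7:
  remove root 7; move last element 33 to root → [33, 9, 17, 16, 41, 52]
  33 vs smaller child 9 at index 1, swap → [9, 33, 17, 16, 41, 52]
  33 vs smaller child 16 at index 3, swap → [9, 16, 17, 33, 41, 52]
insert 13:
  append 13 at index 6 → [9, 16, 17, 33, 41, 52, 13]
  13 < parent 17 at index 2, swap → [9, 16, 13, 33, 41, 52, 17]
extract-min → returns 9:
  remove root 9; move last element 17 to root → [17, 16, 13, 33, 41, 52]
  17 vs smaller child 13 at index 2, swap → [13, 16, 17, 33, 41, 52]
extract-min → returns 13:
  remove root 13; move last element 52 to root → [52, 16, 17, 33, 41]
  52 vs smaller child 16 at index 1, swap → [16, 52, 17, 33, 41]
  52 vs smaller child 33 at index 3, swap → [16, 33, 17, 52, 41]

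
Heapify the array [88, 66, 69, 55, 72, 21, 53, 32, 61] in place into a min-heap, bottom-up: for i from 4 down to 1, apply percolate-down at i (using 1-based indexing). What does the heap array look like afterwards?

sift down from index 4:
  55 vs smaller child 32 at index 8, swap → [88, 66, 69, 32, 72, 21, 53, 55, 61]
sift down from index 3:
  69 vs smaller child 21 at index 6, swap → [88, 66, 21, 32, 72, 69, 53, 55, 61]
sift down from index 2:
  66 vs smaller child 32 at index 4, swap → [88, 32, 21, 66, 72, 69, 53, 55, 61]
  66 vs smaller child 55 at index 8, swap → [88, 32, 21, 55, 72, 69, 53, 66, 61]
sift down from index 1:
  88 vs smaller child 21 at index 3, swap → [21, 32, 88, 55, 72, 69, 53, 66, 61]
  88 vs smaller child 53 at index 7, swap → [21, 32, 53, 55, 72, 69, 88, 66, 61]

[21, 32, 53, 55, 72, 69, 88, 66, 61]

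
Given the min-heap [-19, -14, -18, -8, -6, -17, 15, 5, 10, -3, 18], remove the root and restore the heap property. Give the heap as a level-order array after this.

remove root -19; move last element 18 to root → [18, -14, -18, -8, -6, -17, 15, 5, 10, -3]
18 vs smaller child -18 at index 2, swap → [-18, -14, 18, -8, -6, -17, 15, 5, 10, -3]
18 vs smaller child -17 at index 5, swap → [-18, -14, -17, -8, -6, 18, 15, 5, 10, -3]

[-18, -14, -17, -8, -6, 18, 15, 5, 10, -3]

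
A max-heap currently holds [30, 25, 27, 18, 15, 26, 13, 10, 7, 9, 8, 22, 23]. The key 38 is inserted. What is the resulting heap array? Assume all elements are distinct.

[38, 25, 30, 18, 15, 26, 27, 10, 7, 9, 8, 22, 23, 13]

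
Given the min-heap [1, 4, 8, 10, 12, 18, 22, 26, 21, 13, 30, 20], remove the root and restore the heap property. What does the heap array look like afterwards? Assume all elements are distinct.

remove root 1; move last element 20 to root → [20, 4, 8, 10, 12, 18, 22, 26, 21, 13, 30]
20 vs smaller child 4 at index 1, swap → [4, 20, 8, 10, 12, 18, 22, 26, 21, 13, 30]
20 vs smaller child 10 at index 3, swap → [4, 10, 8, 20, 12, 18, 22, 26, 21, 13, 30]

[4, 10, 8, 20, 12, 18, 22, 26, 21, 13, 30]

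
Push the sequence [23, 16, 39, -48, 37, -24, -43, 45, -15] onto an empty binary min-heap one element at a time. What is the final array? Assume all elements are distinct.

[-48, -15, -43, 16, 37, 39, -24, 45, 23]

Insert 23:
  append 23 at index 0 → [23] (no swap needed)
Insert 16:
  append 16 at index 1 → [23, 16]
  16 < parent 23 at index 0, swap → [16, 23]
Insert 39:
  append 39 at index 2 → [16, 23, 39] (no swap needed)
Insert -48:
  append -48 at index 3 → [16, 23, 39, -48]
  -48 < parent 23 at index 1, swap → [16, -48, 39, 23]
  -48 < parent 16 at index 0, swap → [-48, 16, 39, 23]
Insert 37:
  append 37 at index 4 → [-48, 16, 39, 23, 37] (no swap needed)
Insert -24:
  append -24 at index 5 → [-48, 16, 39, 23, 37, -24]
  -24 < parent 39 at index 2, swap → [-48, 16, -24, 23, 37, 39]
Insert -43:
  append -43 at index 6 → [-48, 16, -24, 23, 37, 39, -43]
  -43 < parent -24 at index 2, swap → [-48, 16, -43, 23, 37, 39, -24]
Insert 45:
  append 45 at index 7 → [-48, 16, -43, 23, 37, 39, -24, 45] (no swap needed)
Insert -15:
  append -15 at index 8 → [-48, 16, -43, 23, 37, 39, -24, 45, -15]
  -15 < parent 23 at index 3, swap → [-48, 16, -43, -15, 37, 39, -24, 45, 23]
  -15 < parent 16 at index 1, swap → [-48, -15, -43, 16, 37, 39, -24, 45, 23]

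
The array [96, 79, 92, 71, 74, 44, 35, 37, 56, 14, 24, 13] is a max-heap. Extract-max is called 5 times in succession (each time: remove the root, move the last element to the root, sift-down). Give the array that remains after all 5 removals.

[56, 37, 44, 14, 24, 13, 35]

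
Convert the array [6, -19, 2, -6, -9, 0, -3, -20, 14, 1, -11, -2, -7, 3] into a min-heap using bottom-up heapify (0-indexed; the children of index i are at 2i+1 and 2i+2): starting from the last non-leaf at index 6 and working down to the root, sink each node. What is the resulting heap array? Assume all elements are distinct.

[-20, -19, -7, -6, -11, -2, -3, 6, 14, 1, -9, 2, 0, 3]

sift down from index 6: already satisfies heap property
sift down from index 5:
  0 vs smaller child -7 at index 12, swap → [6, -19, 2, -6, -9, -7, -3, -20, 14, 1, -11, -2, 0, 3]
sift down from index 4:
  -9 vs smaller child -11 at index 10, swap → [6, -19, 2, -6, -11, -7, -3, -20, 14, 1, -9, -2, 0, 3]
sift down from index 3:
  -6 vs smaller child -20 at index 7, swap → [6, -19, 2, -20, -11, -7, -3, -6, 14, 1, -9, -2, 0, 3]
sift down from index 2:
  2 vs smaller child -7 at index 5, swap → [6, -19, -7, -20, -11, 2, -3, -6, 14, 1, -9, -2, 0, 3]
  2 vs smaller child -2 at index 11, swap → [6, -19, -7, -20, -11, -2, -3, -6, 14, 1, -9, 2, 0, 3]
sift down from index 1:
  -19 vs smaller child -20 at index 3, swap → [6, -20, -7, -19, -11, -2, -3, -6, 14, 1, -9, 2, 0, 3]
sift down from index 0:
  6 vs smaller child -20 at index 1, swap → [-20, 6, -7, -19, -11, -2, -3, -6, 14, 1, -9, 2, 0, 3]
  6 vs smaller child -19 at index 3, swap → [-20, -19, -7, 6, -11, -2, -3, -6, 14, 1, -9, 2, 0, 3]
  6 vs smaller child -6 at index 7, swap → [-20, -19, -7, -6, -11, -2, -3, 6, 14, 1, -9, 2, 0, 3]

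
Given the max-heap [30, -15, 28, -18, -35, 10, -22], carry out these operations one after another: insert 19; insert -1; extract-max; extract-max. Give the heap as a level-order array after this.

insert 19:
  append 19 at index 7 → [30, -15, 28, -18, -35, 10, -22, 19]
  19 > parent -18 at index 3, swap → [30, -15, 28, 19, -35, 10, -22, -18]
  19 > parent -15 at index 1, swap → [30, 19, 28, -15, -35, 10, -22, -18]
insert -1:
  append -1 at index 8 → [30, 19, 28, -15, -35, 10, -22, -18, -1]
  -1 > parent -15 at index 3, swap → [30, 19, 28, -1, -35, 10, -22, -18, -15]
extract-max → returns 30:
  remove root 30; move last element -15 to root → [-15, 19, 28, -1, -35, 10, -22, -18]
  -15 vs larger child 28 at index 2, swap → [28, 19, -15, -1, -35, 10, -22, -18]
  -15 vs larger child 10 at index 5, swap → [28, 19, 10, -1, -35, -15, -22, -18]
extract-max → returns 28:
  remove root 28; move last element -18 to root → [-18, 19, 10, -1, -35, -15, -22]
  -18 vs larger child 19 at index 1, swap → [19, -18, 10, -1, -35, -15, -22]
  -18 vs larger child -1 at index 3, swap → [19, -1, 10, -18, -35, -15, -22]

[19, -1, 10, -18, -35, -15, -22]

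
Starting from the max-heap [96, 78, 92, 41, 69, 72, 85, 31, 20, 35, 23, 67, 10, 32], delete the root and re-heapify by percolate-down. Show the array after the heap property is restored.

remove root 96; move last element 32 to root → [32, 78, 92, 41, 69, 72, 85, 31, 20, 35, 23, 67, 10]
32 vs larger child 92 at index 2, swap → [92, 78, 32, 41, 69, 72, 85, 31, 20, 35, 23, 67, 10]
32 vs larger child 85 at index 6, swap → [92, 78, 85, 41, 69, 72, 32, 31, 20, 35, 23, 67, 10]

[92, 78, 85, 41, 69, 72, 32, 31, 20, 35, 23, 67, 10]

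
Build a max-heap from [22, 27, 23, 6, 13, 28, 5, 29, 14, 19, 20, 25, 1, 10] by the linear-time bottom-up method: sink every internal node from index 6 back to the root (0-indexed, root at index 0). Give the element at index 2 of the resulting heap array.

28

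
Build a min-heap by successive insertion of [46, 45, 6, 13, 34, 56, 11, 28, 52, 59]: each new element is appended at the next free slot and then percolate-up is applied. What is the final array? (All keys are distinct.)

Insert 46:
  append 46 at index 0 → [46] (no swap needed)
Insert 45:
  append 45 at index 1 → [46, 45]
  45 < parent 46 at index 0, swap → [45, 46]
Insert 6:
  append 6 at index 2 → [45, 46, 6]
  6 < parent 45 at index 0, swap → [6, 46, 45]
Insert 13:
  append 13 at index 3 → [6, 46, 45, 13]
  13 < parent 46 at index 1, swap → [6, 13, 45, 46]
Insert 34:
  append 34 at index 4 → [6, 13, 45, 46, 34] (no swap needed)
Insert 56:
  append 56 at index 5 → [6, 13, 45, 46, 34, 56] (no swap needed)
Insert 11:
  append 11 at index 6 → [6, 13, 45, 46, 34, 56, 11]
  11 < parent 45 at index 2, swap → [6, 13, 11, 46, 34, 56, 45]
Insert 28:
  append 28 at index 7 → [6, 13, 11, 46, 34, 56, 45, 28]
  28 < parent 46 at index 3, swap → [6, 13, 11, 28, 34, 56, 45, 46]
Insert 52:
  append 52 at index 8 → [6, 13, 11, 28, 34, 56, 45, 46, 52] (no swap needed)
Insert 59:
  append 59 at index 9 → [6, 13, 11, 28, 34, 56, 45, 46, 52, 59] (no swap needed)

[6, 13, 11, 28, 34, 56, 45, 46, 52, 59]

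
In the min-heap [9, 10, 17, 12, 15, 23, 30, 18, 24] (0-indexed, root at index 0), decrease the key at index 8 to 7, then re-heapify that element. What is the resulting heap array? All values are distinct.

[7, 9, 17, 10, 15, 23, 30, 18, 12]

set index 8 from 24 to 7 → [9, 10, 17, 12, 15, 23, 30, 18, 7]
7 < parent 12 at index 3, swap → [9, 10, 17, 7, 15, 23, 30, 18, 12]
7 < parent 10 at index 1, swap → [9, 7, 17, 10, 15, 23, 30, 18, 12]
7 < parent 9 at index 0, swap → [7, 9, 17, 10, 15, 23, 30, 18, 12]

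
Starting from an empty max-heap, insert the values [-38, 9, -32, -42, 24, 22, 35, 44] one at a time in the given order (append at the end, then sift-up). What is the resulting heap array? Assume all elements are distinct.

[44, 35, 24, 9, -38, -32, 22, -42]

Insert -38:
  append -38 at index 0 → [-38] (no swap needed)
Insert 9:
  append 9 at index 1 → [-38, 9]
  9 > parent -38 at index 0, swap → [9, -38]
Insert -32:
  append -32 at index 2 → [9, -38, -32] (no swap needed)
Insert -42:
  append -42 at index 3 → [9, -38, -32, -42] (no swap needed)
Insert 24:
  append 24 at index 4 → [9, -38, -32, -42, 24]
  24 > parent -38 at index 1, swap → [9, 24, -32, -42, -38]
  24 > parent 9 at index 0, swap → [24, 9, -32, -42, -38]
Insert 22:
  append 22 at index 5 → [24, 9, -32, -42, -38, 22]
  22 > parent -32 at index 2, swap → [24, 9, 22, -42, -38, -32]
Insert 35:
  append 35 at index 6 → [24, 9, 22, -42, -38, -32, 35]
  35 > parent 22 at index 2, swap → [24, 9, 35, -42, -38, -32, 22]
  35 > parent 24 at index 0, swap → [35, 9, 24, -42, -38, -32, 22]
Insert 44:
  append 44 at index 7 → [35, 9, 24, -42, -38, -32, 22, 44]
  44 > parent -42 at index 3, swap → [35, 9, 24, 44, -38, -32, 22, -42]
  44 > parent 9 at index 1, swap → [35, 44, 24, 9, -38, -32, 22, -42]
  44 > parent 35 at index 0, swap → [44, 35, 24, 9, -38, -32, 22, -42]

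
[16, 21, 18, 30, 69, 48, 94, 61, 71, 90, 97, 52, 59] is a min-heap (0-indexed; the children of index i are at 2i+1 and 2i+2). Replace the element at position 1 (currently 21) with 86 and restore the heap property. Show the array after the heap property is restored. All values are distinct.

[16, 30, 18, 61, 69, 48, 94, 86, 71, 90, 97, 52, 59]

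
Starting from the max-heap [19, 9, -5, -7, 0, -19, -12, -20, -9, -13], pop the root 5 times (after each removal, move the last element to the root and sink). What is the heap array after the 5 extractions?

[-9, -13, -12, -20, -19]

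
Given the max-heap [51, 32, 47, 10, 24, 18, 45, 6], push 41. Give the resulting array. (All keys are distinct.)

[51, 41, 47, 32, 24, 18, 45, 6, 10]

append 41 at index 8 → [51, 32, 47, 10, 24, 18, 45, 6, 41]
41 > parent 10 at index 3, swap → [51, 32, 47, 41, 24, 18, 45, 6, 10]
41 > parent 32 at index 1, swap → [51, 41, 47, 32, 24, 18, 45, 6, 10]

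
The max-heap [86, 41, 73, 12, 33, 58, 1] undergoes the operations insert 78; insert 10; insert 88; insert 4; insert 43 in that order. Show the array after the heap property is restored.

[88, 86, 73, 41, 78, 58, 1, 12, 10, 33, 4, 43]

insert 78:
  append 78 at index 7 → [86, 41, 73, 12, 33, 58, 1, 78]
  78 > parent 12 at index 3, swap → [86, 41, 73, 78, 33, 58, 1, 12]
  78 > parent 41 at index 1, swap → [86, 78, 73, 41, 33, 58, 1, 12]
insert 10:
  append 10 at index 8 → [86, 78, 73, 41, 33, 58, 1, 12, 10] (no swap needed)
insert 88:
  append 88 at index 9 → [86, 78, 73, 41, 33, 58, 1, 12, 10, 88]
  88 > parent 33 at index 4, swap → [86, 78, 73, 41, 88, 58, 1, 12, 10, 33]
  88 > parent 78 at index 1, swap → [86, 88, 73, 41, 78, 58, 1, 12, 10, 33]
  88 > parent 86 at index 0, swap → [88, 86, 73, 41, 78, 58, 1, 12, 10, 33]
insert 4:
  append 4 at index 10 → [88, 86, 73, 41, 78, 58, 1, 12, 10, 33, 4] (no swap needed)
insert 43:
  append 43 at index 11 → [88, 86, 73, 41, 78, 58, 1, 12, 10, 33, 4, 43] (no swap needed)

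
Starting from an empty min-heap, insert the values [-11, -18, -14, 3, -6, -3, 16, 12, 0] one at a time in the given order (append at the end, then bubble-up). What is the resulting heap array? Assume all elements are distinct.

[-18, -11, -14, 0, -6, -3, 16, 12, 3]

Insert -11:
  append -11 at index 0 → [-11] (no swap needed)
Insert -18:
  append -18 at index 1 → [-11, -18]
  -18 < parent -11 at index 0, swap → [-18, -11]
Insert -14:
  append -14 at index 2 → [-18, -11, -14] (no swap needed)
Insert 3:
  append 3 at index 3 → [-18, -11, -14, 3] (no swap needed)
Insert -6:
  append -6 at index 4 → [-18, -11, -14, 3, -6] (no swap needed)
Insert -3:
  append -3 at index 5 → [-18, -11, -14, 3, -6, -3] (no swap needed)
Insert 16:
  append 16 at index 6 → [-18, -11, -14, 3, -6, -3, 16] (no swap needed)
Insert 12:
  append 12 at index 7 → [-18, -11, -14, 3, -6, -3, 16, 12] (no swap needed)
Insert 0:
  append 0 at index 8 → [-18, -11, -14, 3, -6, -3, 16, 12, 0]
  0 < parent 3 at index 3, swap → [-18, -11, -14, 0, -6, -3, 16, 12, 3]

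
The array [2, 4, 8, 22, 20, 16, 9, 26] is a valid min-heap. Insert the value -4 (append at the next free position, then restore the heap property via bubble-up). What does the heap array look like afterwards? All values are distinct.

[-4, 2, 8, 4, 20, 16, 9, 26, 22]

append -4 at index 8 → [2, 4, 8, 22, 20, 16, 9, 26, -4]
-4 < parent 22 at index 3, swap → [2, 4, 8, -4, 20, 16, 9, 26, 22]
-4 < parent 4 at index 1, swap → [2, -4, 8, 4, 20, 16, 9, 26, 22]
-4 < parent 2 at index 0, swap → [-4, 2, 8, 4, 20, 16, 9, 26, 22]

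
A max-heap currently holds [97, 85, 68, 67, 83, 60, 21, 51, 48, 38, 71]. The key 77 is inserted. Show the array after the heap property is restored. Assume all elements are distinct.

append 77 at index 11 → [97, 85, 68, 67, 83, 60, 21, 51, 48, 38, 71, 77]
77 > parent 60 at index 5, swap → [97, 85, 68, 67, 83, 77, 21, 51, 48, 38, 71, 60]
77 > parent 68 at index 2, swap → [97, 85, 77, 67, 83, 68, 21, 51, 48, 38, 71, 60]

[97, 85, 77, 67, 83, 68, 21, 51, 48, 38, 71, 60]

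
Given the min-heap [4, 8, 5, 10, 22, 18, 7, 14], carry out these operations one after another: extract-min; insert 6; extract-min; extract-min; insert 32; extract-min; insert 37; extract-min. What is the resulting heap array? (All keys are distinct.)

extract-min → returns 4:
  remove root 4; move last element 14 to root → [14, 8, 5, 10, 22, 18, 7]
  14 vs smaller child 5 at index 2, swap → [5, 8, 14, 10, 22, 18, 7]
  14 vs smaller child 7 at index 6, swap → [5, 8, 7, 10, 22, 18, 14]
insert 6:
  append 6 at index 7 → [5, 8, 7, 10, 22, 18, 14, 6]
  6 < parent 10 at index 3, swap → [5, 8, 7, 6, 22, 18, 14, 10]
  6 < parent 8 at index 1, swap → [5, 6, 7, 8, 22, 18, 14, 10]
extract-min → returns 5:
  remove root 5; move last element 10 to root → [10, 6, 7, 8, 22, 18, 14]
  10 vs smaller child 6 at index 1, swap → [6, 10, 7, 8, 22, 18, 14]
  10 vs smaller child 8 at index 3, swap → [6, 8, 7, 10, 22, 18, 14]
extract-min → returns 6:
  remove root 6; move last element 14 to root → [14, 8, 7, 10, 22, 18]
  14 vs smaller child 7 at index 2, swap → [7, 8, 14, 10, 22, 18]
insert 32:
  append 32 at index 6 → [7, 8, 14, 10, 22, 18, 32] (no swap needed)
extract-min → returns 7:
  remove root 7; move last element 32 to root → [32, 8, 14, 10, 22, 18]
  32 vs smaller child 8 at index 1, swap → [8, 32, 14, 10, 22, 18]
  32 vs smaller child 10 at index 3, swap → [8, 10, 14, 32, 22, 18]
insert 37:
  append 37 at index 6 → [8, 10, 14, 32, 22, 18, 37] (no swap needed)
extract-min → returns 8:
  remove root 8; move last element 37 to root → [37, 10, 14, 32, 22, 18]
  37 vs smaller child 10 at index 1, swap → [10, 37, 14, 32, 22, 18]
  37 vs smaller child 22 at index 4, swap → [10, 22, 14, 32, 37, 18]

[10, 22, 14, 32, 37, 18]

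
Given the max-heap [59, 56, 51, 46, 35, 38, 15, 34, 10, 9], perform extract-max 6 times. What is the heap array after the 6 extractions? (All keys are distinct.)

[34, 10, 15, 9]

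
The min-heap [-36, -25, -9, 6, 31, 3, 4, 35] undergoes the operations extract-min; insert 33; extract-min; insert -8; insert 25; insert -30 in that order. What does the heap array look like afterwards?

extract-min → returns -36:
  remove root -36; move last element 35 to root → [35, -25, -9, 6, 31, 3, 4]
  35 vs smaller child -25 at index 1, swap → [-25, 35, -9, 6, 31, 3, 4]
  35 vs smaller child 6 at index 3, swap → [-25, 6, -9, 35, 31, 3, 4]
insert 33:
  append 33 at index 7 → [-25, 6, -9, 35, 31, 3, 4, 33]
  33 < parent 35 at index 3, swap → [-25, 6, -9, 33, 31, 3, 4, 35]
extract-min → returns -25:
  remove root -25; move last element 35 to root → [35, 6, -9, 33, 31, 3, 4]
  35 vs smaller child -9 at index 2, swap → [-9, 6, 35, 33, 31, 3, 4]
  35 vs smaller child 3 at index 5, swap → [-9, 6, 3, 33, 31, 35, 4]
insert -8:
  append -8 at index 7 → [-9, 6, 3, 33, 31, 35, 4, -8]
  -8 < parent 33 at index 3, swap → [-9, 6, 3, -8, 31, 35, 4, 33]
  -8 < parent 6 at index 1, swap → [-9, -8, 3, 6, 31, 35, 4, 33]
insert 25:
  append 25 at index 8 → [-9, -8, 3, 6, 31, 35, 4, 33, 25] (no swap needed)
insert -30:
  append -30 at index 9 → [-9, -8, 3, 6, 31, 35, 4, 33, 25, -30]
  -30 < parent 31 at index 4, swap → [-9, -8, 3, 6, -30, 35, 4, 33, 25, 31]
  -30 < parent -8 at index 1, swap → [-9, -30, 3, 6, -8, 35, 4, 33, 25, 31]
  -30 < parent -9 at index 0, swap → [-30, -9, 3, 6, -8, 35, 4, 33, 25, 31]

[-30, -9, 3, 6, -8, 35, 4, 33, 25, 31]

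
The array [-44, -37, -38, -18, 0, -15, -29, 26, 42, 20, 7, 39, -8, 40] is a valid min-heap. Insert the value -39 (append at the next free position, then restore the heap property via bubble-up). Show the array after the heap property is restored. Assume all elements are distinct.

[-44, -37, -39, -18, 0, -15, -38, 26, 42, 20, 7, 39, -8, 40, -29]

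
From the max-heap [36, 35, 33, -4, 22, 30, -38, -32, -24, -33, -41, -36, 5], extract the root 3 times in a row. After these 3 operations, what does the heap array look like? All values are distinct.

[30, 22, -36, -4, 5, -41, -38, -32, -24, -33]

extract-max #1 returns 36:
  remove root 36; move last element 5 to root → [5, 35, 33, -4, 22, 30, -38, -32, -24, -33, -41, -36]
  5 vs larger child 35 at index 1, swap → [35, 5, 33, -4, 22, 30, -38, -32, -24, -33, -41, -36]
  5 vs larger child 22 at index 4, swap → [35, 22, 33, -4, 5, 30, -38, -32, -24, -33, -41, -36]
extract-max #2 returns 35:
  remove root 35; move last element -36 to root → [-36, 22, 33, -4, 5, 30, -38, -32, -24, -33, -41]
  -36 vs larger child 33 at index 2, swap → [33, 22, -36, -4, 5, 30, -38, -32, -24, -33, -41]
  -36 vs larger child 30 at index 5, swap → [33, 22, 30, -4, 5, -36, -38, -32, -24, -33, -41]
extract-max #3 returns 33:
  remove root 33; move last element -41 to root → [-41, 22, 30, -4, 5, -36, -38, -32, -24, -33]
  -41 vs larger child 30 at index 2, swap → [30, 22, -41, -4, 5, -36, -38, -32, -24, -33]
  -41 vs larger child -36 at index 5, swap → [30, 22, -36, -4, 5, -41, -38, -32, -24, -33]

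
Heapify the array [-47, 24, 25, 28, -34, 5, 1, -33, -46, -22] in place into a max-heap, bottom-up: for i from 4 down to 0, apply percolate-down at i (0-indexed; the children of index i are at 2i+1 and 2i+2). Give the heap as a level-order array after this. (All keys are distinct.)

[28, 24, 25, -33, -22, 5, 1, -47, -46, -34]

sift down from index 4:
  -34 vs only child -22 at index 9, swap → [-47, 24, 25, 28, -22, 5, 1, -33, -46, -34]
sift down from index 3: already satisfies heap property
sift down from index 2: already satisfies heap property
sift down from index 1:
  24 vs larger child 28 at index 3, swap → [-47, 28, 25, 24, -22, 5, 1, -33, -46, -34]
sift down from index 0:
  -47 vs larger child 28 at index 1, swap → [28, -47, 25, 24, -22, 5, 1, -33, -46, -34]
  -47 vs larger child 24 at index 3, swap → [28, 24, 25, -47, -22, 5, 1, -33, -46, -34]
  -47 vs larger child -33 at index 7, swap → [28, 24, 25, -33, -22, 5, 1, -47, -46, -34]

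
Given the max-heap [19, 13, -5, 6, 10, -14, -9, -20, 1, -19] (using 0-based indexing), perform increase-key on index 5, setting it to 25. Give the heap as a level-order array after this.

[25, 13, 19, 6, 10, -5, -9, -20, 1, -19]

set index 5 from -14 to 25 → [19, 13, -5, 6, 10, 25, -9, -20, 1, -19]
25 > parent -5 at index 2, swap → [19, 13, 25, 6, 10, -5, -9, -20, 1, -19]
25 > parent 19 at index 0, swap → [25, 13, 19, 6, 10, -5, -9, -20, 1, -19]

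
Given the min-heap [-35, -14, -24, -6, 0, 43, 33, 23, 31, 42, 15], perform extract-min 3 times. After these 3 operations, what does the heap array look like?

[-6, 0, 15, 23, 31, 43, 33, 42]

extract-min #1 returns -35:
  remove root -35; move last element 15 to root → [15, -14, -24, -6, 0, 43, 33, 23, 31, 42]
  15 vs smaller child -24 at index 2, swap → [-24, -14, 15, -6, 0, 43, 33, 23, 31, 42]
extract-min #2 returns -24:
  remove root -24; move last element 42 to root → [42, -14, 15, -6, 0, 43, 33, 23, 31]
  42 vs smaller child -14 at index 1, swap → [-14, 42, 15, -6, 0, 43, 33, 23, 31]
  42 vs smaller child -6 at index 3, swap → [-14, -6, 15, 42, 0, 43, 33, 23, 31]
  42 vs smaller child 23 at index 7, swap → [-14, -6, 15, 23, 0, 43, 33, 42, 31]
extract-min #3 returns -14:
  remove root -14; move last element 31 to root → [31, -6, 15, 23, 0, 43, 33, 42]
  31 vs smaller child -6 at index 1, swap → [-6, 31, 15, 23, 0, 43, 33, 42]
  31 vs smaller child 0 at index 4, swap → [-6, 0, 15, 23, 31, 43, 33, 42]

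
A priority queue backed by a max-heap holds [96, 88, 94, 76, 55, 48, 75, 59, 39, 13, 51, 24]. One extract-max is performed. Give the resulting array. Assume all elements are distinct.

remove root 96; move last element 24 to root → [24, 88, 94, 76, 55, 48, 75, 59, 39, 13, 51]
24 vs larger child 94 at index 2, swap → [94, 88, 24, 76, 55, 48, 75, 59, 39, 13, 51]
24 vs larger child 75 at index 6, swap → [94, 88, 75, 76, 55, 48, 24, 59, 39, 13, 51]

[94, 88, 75, 76, 55, 48, 24, 59, 39, 13, 51]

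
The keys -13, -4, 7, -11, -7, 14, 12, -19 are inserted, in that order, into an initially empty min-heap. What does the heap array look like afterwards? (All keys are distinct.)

[-19, -13, 7, -11, -7, 14, 12, -4]

Insert -13:
  append -13 at index 0 → [-13] (no swap needed)
Insert -4:
  append -4 at index 1 → [-13, -4] (no swap needed)
Insert 7:
  append 7 at index 2 → [-13, -4, 7] (no swap needed)
Insert -11:
  append -11 at index 3 → [-13, -4, 7, -11]
  -11 < parent -4 at index 1, swap → [-13, -11, 7, -4]
Insert -7:
  append -7 at index 4 → [-13, -11, 7, -4, -7] (no swap needed)
Insert 14:
  append 14 at index 5 → [-13, -11, 7, -4, -7, 14] (no swap needed)
Insert 12:
  append 12 at index 6 → [-13, -11, 7, -4, -7, 14, 12] (no swap needed)
Insert -19:
  append -19 at index 7 → [-13, -11, 7, -4, -7, 14, 12, -19]
  -19 < parent -4 at index 3, swap → [-13, -11, 7, -19, -7, 14, 12, -4]
  -19 < parent -11 at index 1, swap → [-13, -19, 7, -11, -7, 14, 12, -4]
  -19 < parent -13 at index 0, swap → [-19, -13, 7, -11, -7, 14, 12, -4]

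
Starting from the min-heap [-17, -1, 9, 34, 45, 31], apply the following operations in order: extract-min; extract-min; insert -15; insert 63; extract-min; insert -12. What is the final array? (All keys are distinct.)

extract-min → returns -17:
  remove root -17; move last element 31 to root → [31, -1, 9, 34, 45]
  31 vs smaller child -1 at index 1, swap → [-1, 31, 9, 34, 45]
extract-min → returns -1:
  remove root -1; move last element 45 to root → [45, 31, 9, 34]
  45 vs smaller child 9 at index 2, swap → [9, 31, 45, 34]
insert -15:
  append -15 at index 4 → [9, 31, 45, 34, -15]
  -15 < parent 31 at index 1, swap → [9, -15, 45, 34, 31]
  -15 < parent 9 at index 0, swap → [-15, 9, 45, 34, 31]
insert 63:
  append 63 at index 5 → [-15, 9, 45, 34, 31, 63] (no swap needed)
extract-min → returns -15:
  remove root -15; move last element 63 to root → [63, 9, 45, 34, 31]
  63 vs smaller child 9 at index 1, swap → [9, 63, 45, 34, 31]
  63 vs smaller child 31 at index 4, swap → [9, 31, 45, 34, 63]
insert -12:
  append -12 at index 5 → [9, 31, 45, 34, 63, -12]
  -12 < parent 45 at index 2, swap → [9, 31, -12, 34, 63, 45]
  -12 < parent 9 at index 0, swap → [-12, 31, 9, 34, 63, 45]

[-12, 31, 9, 34, 63, 45]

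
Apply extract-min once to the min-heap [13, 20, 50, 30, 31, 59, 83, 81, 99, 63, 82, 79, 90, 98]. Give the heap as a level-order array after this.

[20, 30, 50, 81, 31, 59, 83, 98, 99, 63, 82, 79, 90]

remove root 13; move last element 98 to root → [98, 20, 50, 30, 31, 59, 83, 81, 99, 63, 82, 79, 90]
98 vs smaller child 20 at index 1, swap → [20, 98, 50, 30, 31, 59, 83, 81, 99, 63, 82, 79, 90]
98 vs smaller child 30 at index 3, swap → [20, 30, 50, 98, 31, 59, 83, 81, 99, 63, 82, 79, 90]
98 vs smaller child 81 at index 7, swap → [20, 30, 50, 81, 31, 59, 83, 98, 99, 63, 82, 79, 90]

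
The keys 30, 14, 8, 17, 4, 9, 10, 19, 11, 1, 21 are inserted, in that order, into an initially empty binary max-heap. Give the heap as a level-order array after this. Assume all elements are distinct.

Insert 30:
  append 30 at index 0 → [30] (no swap needed)
Insert 14:
  append 14 at index 1 → [30, 14] (no swap needed)
Insert 8:
  append 8 at index 2 → [30, 14, 8] (no swap needed)
Insert 17:
  append 17 at index 3 → [30, 14, 8, 17]
  17 > parent 14 at index 1, swap → [30, 17, 8, 14]
Insert 4:
  append 4 at index 4 → [30, 17, 8, 14, 4] (no swap needed)
Insert 9:
  append 9 at index 5 → [30, 17, 8, 14, 4, 9]
  9 > parent 8 at index 2, swap → [30, 17, 9, 14, 4, 8]
Insert 10:
  append 10 at index 6 → [30, 17, 9, 14, 4, 8, 10]
  10 > parent 9 at index 2, swap → [30, 17, 10, 14, 4, 8, 9]
Insert 19:
  append 19 at index 7 → [30, 17, 10, 14, 4, 8, 9, 19]
  19 > parent 14 at index 3, swap → [30, 17, 10, 19, 4, 8, 9, 14]
  19 > parent 17 at index 1, swap → [30, 19, 10, 17, 4, 8, 9, 14]
Insert 11:
  append 11 at index 8 → [30, 19, 10, 17, 4, 8, 9, 14, 11] (no swap needed)
Insert 1:
  append 1 at index 9 → [30, 19, 10, 17, 4, 8, 9, 14, 11, 1] (no swap needed)
Insert 21:
  append 21 at index 10 → [30, 19, 10, 17, 4, 8, 9, 14, 11, 1, 21]
  21 > parent 4 at index 4, swap → [30, 19, 10, 17, 21, 8, 9, 14, 11, 1, 4]
  21 > parent 19 at index 1, swap → [30, 21, 10, 17, 19, 8, 9, 14, 11, 1, 4]

[30, 21, 10, 17, 19, 8, 9, 14, 11, 1, 4]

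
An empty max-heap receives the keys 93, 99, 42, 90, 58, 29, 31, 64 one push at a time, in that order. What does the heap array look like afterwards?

[99, 93, 42, 90, 58, 29, 31, 64]

Insert 93:
  append 93 at index 0 → [93] (no swap needed)
Insert 99:
  append 99 at index 1 → [93, 99]
  99 > parent 93 at index 0, swap → [99, 93]
Insert 42:
  append 42 at index 2 → [99, 93, 42] (no swap needed)
Insert 90:
  append 90 at index 3 → [99, 93, 42, 90] (no swap needed)
Insert 58:
  append 58 at index 4 → [99, 93, 42, 90, 58] (no swap needed)
Insert 29:
  append 29 at index 5 → [99, 93, 42, 90, 58, 29] (no swap needed)
Insert 31:
  append 31 at index 6 → [99, 93, 42, 90, 58, 29, 31] (no swap needed)
Insert 64:
  append 64 at index 7 → [99, 93, 42, 90, 58, 29, 31, 64] (no swap needed)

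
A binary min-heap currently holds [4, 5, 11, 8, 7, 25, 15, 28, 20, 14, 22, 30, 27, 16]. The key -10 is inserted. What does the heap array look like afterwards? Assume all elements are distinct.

append -10 at index 14 → [4, 5, 11, 8, 7, 25, 15, 28, 20, 14, 22, 30, 27, 16, -10]
-10 < parent 15 at index 6, swap → [4, 5, 11, 8, 7, 25, -10, 28, 20, 14, 22, 30, 27, 16, 15]
-10 < parent 11 at index 2, swap → [4, 5, -10, 8, 7, 25, 11, 28, 20, 14, 22, 30, 27, 16, 15]
-10 < parent 4 at index 0, swap → [-10, 5, 4, 8, 7, 25, 11, 28, 20, 14, 22, 30, 27, 16, 15]

[-10, 5, 4, 8, 7, 25, 11, 28, 20, 14, 22, 30, 27, 16, 15]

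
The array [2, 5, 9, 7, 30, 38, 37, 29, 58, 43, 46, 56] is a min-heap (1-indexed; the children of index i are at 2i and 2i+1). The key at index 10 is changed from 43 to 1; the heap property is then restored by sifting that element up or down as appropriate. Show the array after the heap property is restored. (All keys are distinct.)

set index 10 from 43 to 1 → [2, 5, 9, 7, 30, 38, 37, 29, 58, 1, 46, 56]
1 < parent 30 at index 5, swap → [2, 5, 9, 7, 1, 38, 37, 29, 58, 30, 46, 56]
1 < parent 5 at index 2, swap → [2, 1, 9, 7, 5, 38, 37, 29, 58, 30, 46, 56]
1 < parent 2 at index 1, swap → [1, 2, 9, 7, 5, 38, 37, 29, 58, 30, 46, 56]

[1, 2, 9, 7, 5, 38, 37, 29, 58, 30, 46, 56]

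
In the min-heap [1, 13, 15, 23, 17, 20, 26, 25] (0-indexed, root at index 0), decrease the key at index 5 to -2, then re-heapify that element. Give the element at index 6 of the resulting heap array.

set index 5 from 20 to -2 → [1, 13, 15, 23, 17, -2, 26, 25]
-2 < parent 15 at index 2, swap → [1, 13, -2, 23, 17, 15, 26, 25]
-2 < parent 1 at index 0, swap → [-2, 13, 1, 23, 17, 15, 26, 25]
resulting array: [-2, 13, 1, 23, 17, 15, 26, 25]

26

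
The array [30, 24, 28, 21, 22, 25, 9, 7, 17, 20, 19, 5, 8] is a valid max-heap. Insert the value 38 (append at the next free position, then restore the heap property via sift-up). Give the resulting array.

append 38 at index 13 → [30, 24, 28, 21, 22, 25, 9, 7, 17, 20, 19, 5, 8, 38]
38 > parent 9 at index 6, swap → [30, 24, 28, 21, 22, 25, 38, 7, 17, 20, 19, 5, 8, 9]
38 > parent 28 at index 2, swap → [30, 24, 38, 21, 22, 25, 28, 7, 17, 20, 19, 5, 8, 9]
38 > parent 30 at index 0, swap → [38, 24, 30, 21, 22, 25, 28, 7, 17, 20, 19, 5, 8, 9]

[38, 24, 30, 21, 22, 25, 28, 7, 17, 20, 19, 5, 8, 9]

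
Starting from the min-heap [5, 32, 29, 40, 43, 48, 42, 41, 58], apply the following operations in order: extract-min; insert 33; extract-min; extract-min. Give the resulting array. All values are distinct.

extract-min → returns 5:
  remove root 5; move last element 58 to root → [58, 32, 29, 40, 43, 48, 42, 41]
  58 vs smaller child 29 at index 2, swap → [29, 32, 58, 40, 43, 48, 42, 41]
  58 vs smaller child 42 at index 6, swap → [29, 32, 42, 40, 43, 48, 58, 41]
insert 33:
  append 33 at index 8 → [29, 32, 42, 40, 43, 48, 58, 41, 33]
  33 < parent 40 at index 3, swap → [29, 32, 42, 33, 43, 48, 58, 41, 40]
extract-min → returns 29:
  remove root 29; move last element 40 to root → [40, 32, 42, 33, 43, 48, 58, 41]
  40 vs smaller child 32 at index 1, swap → [32, 40, 42, 33, 43, 48, 58, 41]
  40 vs smaller child 33 at index 3, swap → [32, 33, 42, 40, 43, 48, 58, 41]
extract-min → returns 32:
  remove root 32; move last element 41 to root → [41, 33, 42, 40, 43, 48, 58]
  41 vs smaller child 33 at index 1, swap → [33, 41, 42, 40, 43, 48, 58]
  41 vs smaller child 40 at index 3, swap → [33, 40, 42, 41, 43, 48, 58]

[33, 40, 42, 41, 43, 48, 58]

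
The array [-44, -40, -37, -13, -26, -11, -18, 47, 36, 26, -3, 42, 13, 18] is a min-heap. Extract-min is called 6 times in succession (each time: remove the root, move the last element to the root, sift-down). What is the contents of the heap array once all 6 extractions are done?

[-11, -3, 13, 36, 26, 18, 42, 47]

extract-min #1 returns -44:
  remove root -44; move last element 18 to root → [18, -40, -37, -13, -26, -11, -18, 47, 36, 26, -3, 42, 13]
  18 vs smaller child -40 at index 1, swap → [-40, 18, -37, -13, -26, -11, -18, 47, 36, 26, -3, 42, 13]
  18 vs smaller child -26 at index 4, swap → [-40, -26, -37, -13, 18, -11, -18, 47, 36, 26, -3, 42, 13]
  18 vs smaller child -3 at index 10, swap → [-40, -26, -37, -13, -3, -11, -18, 47, 36, 26, 18, 42, 13]
extract-min #2 returns -40:
  remove root -40; move last element 13 to root → [13, -26, -37, -13, -3, -11, -18, 47, 36, 26, 18, 42]
  13 vs smaller child -37 at index 2, swap → [-37, -26, 13, -13, -3, -11, -18, 47, 36, 26, 18, 42]
  13 vs smaller child -18 at index 6, swap → [-37, -26, -18, -13, -3, -11, 13, 47, 36, 26, 18, 42]
extract-min #3 returns -37:
  remove root -37; move last element 42 to root → [42, -26, -18, -13, -3, -11, 13, 47, 36, 26, 18]
  42 vs smaller child -26 at index 1, swap → [-26, 42, -18, -13, -3, -11, 13, 47, 36, 26, 18]
  42 vs smaller child -13 at index 3, swap → [-26, -13, -18, 42, -3, -11, 13, 47, 36, 26, 18]
  42 vs smaller child 36 at index 8, swap → [-26, -13, -18, 36, -3, -11, 13, 47, 42, 26, 18]
extract-min #4 returns -26:
  remove root -26; move last element 18 to root → [18, -13, -18, 36, -3, -11, 13, 47, 42, 26]
  18 vs smaller child -18 at index 2, swap → [-18, -13, 18, 36, -3, -11, 13, 47, 42, 26]
  18 vs smaller child -11 at index 5, swap → [-18, -13, -11, 36, -3, 18, 13, 47, 42, 26]
extract-min #5 returns -18:
  remove root -18; move last element 26 to root → [26, -13, -11, 36, -3, 18, 13, 47, 42]
  26 vs smaller child -13 at index 1, swap → [-13, 26, -11, 36, -3, 18, 13, 47, 42]
  26 vs smaller child -3 at index 4, swap → [-13, -3, -11, 36, 26, 18, 13, 47, 42]
extract-min #6 returns -13:
  remove root -13; move last element 42 to root → [42, -3, -11, 36, 26, 18, 13, 47]
  42 vs smaller child -11 at index 2, swap → [-11, -3, 42, 36, 26, 18, 13, 47]
  42 vs smaller child 13 at index 6, swap → [-11, -3, 13, 36, 26, 18, 42, 47]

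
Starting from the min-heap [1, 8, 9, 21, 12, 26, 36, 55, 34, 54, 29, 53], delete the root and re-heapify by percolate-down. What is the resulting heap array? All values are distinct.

[8, 12, 9, 21, 29, 26, 36, 55, 34, 54, 53]

remove root 1; move last element 53 to root → [53, 8, 9, 21, 12, 26, 36, 55, 34, 54, 29]
53 vs smaller child 8 at index 1, swap → [8, 53, 9, 21, 12, 26, 36, 55, 34, 54, 29]
53 vs smaller child 12 at index 4, swap → [8, 12, 9, 21, 53, 26, 36, 55, 34, 54, 29]
53 vs smaller child 29 at index 10, swap → [8, 12, 9, 21, 29, 26, 36, 55, 34, 54, 53]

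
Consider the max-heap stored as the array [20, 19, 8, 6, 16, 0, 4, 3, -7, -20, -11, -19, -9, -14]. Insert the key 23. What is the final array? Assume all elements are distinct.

append 23 at index 14 → [20, 19, 8, 6, 16, 0, 4, 3, -7, -20, -11, -19, -9, -14, 23]
23 > parent 4 at index 6, swap → [20, 19, 8, 6, 16, 0, 23, 3, -7, -20, -11, -19, -9, -14, 4]
23 > parent 8 at index 2, swap → [20, 19, 23, 6, 16, 0, 8, 3, -7, -20, -11, -19, -9, -14, 4]
23 > parent 20 at index 0, swap → [23, 19, 20, 6, 16, 0, 8, 3, -7, -20, -11, -19, -9, -14, 4]

[23, 19, 20, 6, 16, 0, 8, 3, -7, -20, -11, -19, -9, -14, 4]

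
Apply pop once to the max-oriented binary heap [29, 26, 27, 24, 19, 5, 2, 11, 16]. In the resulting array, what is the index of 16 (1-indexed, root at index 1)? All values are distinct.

remove root 29; move last element 16 to root → [16, 26, 27, 24, 19, 5, 2, 11]
16 vs larger child 27 at index 3, swap → [27, 26, 16, 24, 19, 5, 2, 11]
resulting array: [27, 26, 16, 24, 19, 5, 2, 11]

3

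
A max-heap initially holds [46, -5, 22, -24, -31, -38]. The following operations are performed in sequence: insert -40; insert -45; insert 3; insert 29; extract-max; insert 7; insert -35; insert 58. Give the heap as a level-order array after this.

insert -40:
  append -40 at index 6 → [46, -5, 22, -24, -31, -38, -40] (no swap needed)
insert -45:
  append -45 at index 7 → [46, -5, 22, -24, -31, -38, -40, -45] (no swap needed)
insert 3:
  append 3 at index 8 → [46, -5, 22, -24, -31, -38, -40, -45, 3]
  3 > parent -24 at index 3, swap → [46, -5, 22, 3, -31, -38, -40, -45, -24]
  3 > parent -5 at index 1, swap → [46, 3, 22, -5, -31, -38, -40, -45, -24]
insert 29:
  append 29 at index 9 → [46, 3, 22, -5, -31, -38, -40, -45, -24, 29]
  29 > parent -31 at index 4, swap → [46, 3, 22, -5, 29, -38, -40, -45, -24, -31]
  29 > parent 3 at index 1, swap → [46, 29, 22, -5, 3, -38, -40, -45, -24, -31]
extract-max → returns 46:
  remove root 46; move last element -31 to root → [-31, 29, 22, -5, 3, -38, -40, -45, -24]
  -31 vs larger child 29 at index 1, swap → [29, -31, 22, -5, 3, -38, -40, -45, -24]
  -31 vs larger child 3 at index 4, swap → [29, 3, 22, -5, -31, -38, -40, -45, -24]
insert 7:
  append 7 at index 9 → [29, 3, 22, -5, -31, -38, -40, -45, -24, 7]
  7 > parent -31 at index 4, swap → [29, 3, 22, -5, 7, -38, -40, -45, -24, -31]
  7 > parent 3 at index 1, swap → [29, 7, 22, -5, 3, -38, -40, -45, -24, -31]
insert -35:
  append -35 at index 10 → [29, 7, 22, -5, 3, -38, -40, -45, -24, -31, -35] (no swap needed)
insert 58:
  append 58 at index 11 → [29, 7, 22, -5, 3, -38, -40, -45, -24, -31, -35, 58]
  58 > parent -38 at index 5, swap → [29, 7, 22, -5, 3, 58, -40, -45, -24, -31, -35, -38]
  58 > parent 22 at index 2, swap → [29, 7, 58, -5, 3, 22, -40, -45, -24, -31, -35, -38]
  58 > parent 29 at index 0, swap → [58, 7, 29, -5, 3, 22, -40, -45, -24, -31, -35, -38]

[58, 7, 29, -5, 3, 22, -40, -45, -24, -31, -35, -38]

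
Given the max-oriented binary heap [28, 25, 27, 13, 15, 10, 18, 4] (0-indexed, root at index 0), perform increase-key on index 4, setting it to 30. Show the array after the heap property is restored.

[30, 28, 27, 13, 25, 10, 18, 4]

set index 4 from 15 to 30 → [28, 25, 27, 13, 30, 10, 18, 4]
30 > parent 25 at index 1, swap → [28, 30, 27, 13, 25, 10, 18, 4]
30 > parent 28 at index 0, swap → [30, 28, 27, 13, 25, 10, 18, 4]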